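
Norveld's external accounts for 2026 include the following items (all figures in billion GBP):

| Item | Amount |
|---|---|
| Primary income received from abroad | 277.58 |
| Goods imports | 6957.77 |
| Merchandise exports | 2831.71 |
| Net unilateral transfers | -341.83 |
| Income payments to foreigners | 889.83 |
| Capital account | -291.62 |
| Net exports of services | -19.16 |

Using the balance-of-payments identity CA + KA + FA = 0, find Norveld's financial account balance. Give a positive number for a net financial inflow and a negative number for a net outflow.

Goods balance = 2831.71 - 6957.77 = -4126.06
Services balance = -19.16
Trade balance (goods + services) = -4126.06 + (-19.16) = -4145.22
Net primary income = 277.58 - 889.83 = -612.25
Net secondary income = -341.83
Current account = -4145.22 + (-612.25) + (-341.83) = -5099.30
Financial account = -(-5099.30 + (-291.62)) = 5390.92

5390.92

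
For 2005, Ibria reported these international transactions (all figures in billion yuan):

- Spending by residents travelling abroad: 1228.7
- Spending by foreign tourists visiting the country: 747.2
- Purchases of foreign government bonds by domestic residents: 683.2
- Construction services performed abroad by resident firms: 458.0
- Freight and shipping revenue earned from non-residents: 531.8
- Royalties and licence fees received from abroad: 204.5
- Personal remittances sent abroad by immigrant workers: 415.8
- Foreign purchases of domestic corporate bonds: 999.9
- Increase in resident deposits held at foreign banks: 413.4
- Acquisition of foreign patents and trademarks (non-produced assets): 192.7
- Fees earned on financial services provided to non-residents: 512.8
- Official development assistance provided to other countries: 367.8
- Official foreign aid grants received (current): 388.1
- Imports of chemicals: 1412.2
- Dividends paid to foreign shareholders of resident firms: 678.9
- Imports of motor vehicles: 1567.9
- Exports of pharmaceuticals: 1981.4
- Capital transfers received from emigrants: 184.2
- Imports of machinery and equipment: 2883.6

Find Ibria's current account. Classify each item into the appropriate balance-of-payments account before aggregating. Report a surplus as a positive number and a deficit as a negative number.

Goods: -1567.9 + 1981.4 - 2883.6 - 1412.2 = -3882.3
Services: 747.2 + 458.0 + 531.8 - 1228.7 + 512.8 + 204.5 = 1225.6
Primary income: -678.9
Secondary income: -415.8 - 367.8 + 388.1 = -395.5
Current account = (-3882.3) + 1225.6 + (-678.9) + (-395.5) = -3731.1
(Excluded from the current account — financial account: purchases of foreign government bonds by domestic residents 683.2, foreign purchases of domestic corporate bonds 999.9, increase in resident deposits held at foreign banks 413.4; capital account: acquisition of foreign patents and trademarks (non-produced assets) 192.7, capital transfers received from emigrants 184.2.)

-3731.1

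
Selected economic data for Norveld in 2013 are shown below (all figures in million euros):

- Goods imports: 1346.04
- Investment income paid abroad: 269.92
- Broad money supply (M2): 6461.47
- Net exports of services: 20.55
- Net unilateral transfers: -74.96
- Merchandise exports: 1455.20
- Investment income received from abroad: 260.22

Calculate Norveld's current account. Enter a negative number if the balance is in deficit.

Goods balance = 1455.20 - 1346.04 = 109.16
Services balance = 20.55
Trade balance (goods + services) = 109.16 + 20.55 = 129.71
Net primary income = 260.22 - 269.92 = -9.70
Net secondary income = -74.96
Current account = 129.71 + (-9.70) + (-74.96) = 45.05

45.05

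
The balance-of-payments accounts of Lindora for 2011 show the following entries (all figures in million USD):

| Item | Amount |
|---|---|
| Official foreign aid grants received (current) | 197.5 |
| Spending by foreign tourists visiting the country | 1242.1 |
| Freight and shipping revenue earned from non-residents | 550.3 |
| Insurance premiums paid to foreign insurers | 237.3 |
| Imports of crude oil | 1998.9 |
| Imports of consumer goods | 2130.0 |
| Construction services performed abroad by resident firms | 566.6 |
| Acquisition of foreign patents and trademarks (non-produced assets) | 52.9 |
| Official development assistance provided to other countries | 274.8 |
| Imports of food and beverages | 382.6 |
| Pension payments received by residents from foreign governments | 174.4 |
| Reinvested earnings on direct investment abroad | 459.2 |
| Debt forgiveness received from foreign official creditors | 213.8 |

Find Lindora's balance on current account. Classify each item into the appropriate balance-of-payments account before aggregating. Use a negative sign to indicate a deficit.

Goods: -2130.0 - 382.6 - 1998.9 = -4511.5
Services: -237.3 + 1242.1 + 550.3 + 566.6 = 2121.7
Primary income: 459.2
Secondary income: -274.8 + 197.5 + 174.4 = 97.1
Current account = (-4511.5) + 2121.7 + 459.2 + 97.1 = -1833.5
(Excluded from the current account — capital account: acquisition of foreign patents and trademarks (non-produced assets) 52.9, debt forgiveness received from foreign official creditors 213.8.)

-1833.5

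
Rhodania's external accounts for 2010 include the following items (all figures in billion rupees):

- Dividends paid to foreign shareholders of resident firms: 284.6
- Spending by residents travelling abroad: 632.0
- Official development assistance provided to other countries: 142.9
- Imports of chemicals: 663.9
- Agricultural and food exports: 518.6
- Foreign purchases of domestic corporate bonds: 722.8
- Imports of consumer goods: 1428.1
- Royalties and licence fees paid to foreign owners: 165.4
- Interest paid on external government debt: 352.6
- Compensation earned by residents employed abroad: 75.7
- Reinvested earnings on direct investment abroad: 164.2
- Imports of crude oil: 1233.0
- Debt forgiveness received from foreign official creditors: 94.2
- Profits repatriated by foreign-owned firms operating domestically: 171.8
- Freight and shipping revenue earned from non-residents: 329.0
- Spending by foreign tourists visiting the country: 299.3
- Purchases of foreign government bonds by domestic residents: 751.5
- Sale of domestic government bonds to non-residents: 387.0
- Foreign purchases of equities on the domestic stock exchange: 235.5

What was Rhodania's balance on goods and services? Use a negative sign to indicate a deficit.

-2975.5

Goods: 518.6 - 1428.1 - 1233.0 - 663.9 = -2806.4
Services: 299.3 + 329.0 - 632.0 - 165.4 = -169.1
Trade balance = -2806.4 + (-169.1) = -2975.5
(Excluded from the trade balance — primary income: dividends paid to foreign shareholders of resident firms 284.6, interest paid on external government debt 352.6, compensation earned by residents employed abroad 75.7, reinvested earnings on direct investment abroad 164.2, profits repatriated by foreign-owned firms operating domestically 171.8; secondary income: official development assistance provided to other countries 142.9; financial account: foreign purchases of domestic corporate bonds 722.8, purchases of foreign government bonds by domestic residents 751.5, sale of domestic government bonds to non-residents 387.0, foreign purchases of equities on the domestic stock exchange 235.5; capital account: debt forgiveness received from foreign official creditors 94.2.)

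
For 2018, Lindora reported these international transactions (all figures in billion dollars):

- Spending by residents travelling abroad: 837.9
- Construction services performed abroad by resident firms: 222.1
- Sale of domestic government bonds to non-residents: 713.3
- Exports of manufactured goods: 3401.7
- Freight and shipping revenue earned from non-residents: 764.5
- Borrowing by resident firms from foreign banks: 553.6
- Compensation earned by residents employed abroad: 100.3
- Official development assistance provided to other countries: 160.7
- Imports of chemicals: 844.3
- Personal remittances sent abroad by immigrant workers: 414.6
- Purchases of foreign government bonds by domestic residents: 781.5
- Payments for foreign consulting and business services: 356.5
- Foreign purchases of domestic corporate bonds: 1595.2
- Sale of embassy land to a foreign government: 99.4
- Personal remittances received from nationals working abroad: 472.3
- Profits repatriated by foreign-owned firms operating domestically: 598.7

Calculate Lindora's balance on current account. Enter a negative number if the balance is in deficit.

Goods: 3401.7 - 844.3 = 2557.4
Services: -356.5 - 837.9 + 222.1 + 764.5 = -207.8
Primary income: 100.3 - 598.7 = -498.4
Secondary income: -414.6 + 472.3 - 160.7 = -103.0
Current account = 2557.4 + (-207.8) + (-498.4) + (-103.0) = 1748.2
(Excluded from the current account — financial account: sale of domestic government bonds to non-residents 713.3, borrowing by resident firms from foreign banks 553.6, purchases of foreign government bonds by domestic residents 781.5, foreign purchases of domestic corporate bonds 1595.2; capital account: sale of embassy land to a foreign government 99.4.)

1748.2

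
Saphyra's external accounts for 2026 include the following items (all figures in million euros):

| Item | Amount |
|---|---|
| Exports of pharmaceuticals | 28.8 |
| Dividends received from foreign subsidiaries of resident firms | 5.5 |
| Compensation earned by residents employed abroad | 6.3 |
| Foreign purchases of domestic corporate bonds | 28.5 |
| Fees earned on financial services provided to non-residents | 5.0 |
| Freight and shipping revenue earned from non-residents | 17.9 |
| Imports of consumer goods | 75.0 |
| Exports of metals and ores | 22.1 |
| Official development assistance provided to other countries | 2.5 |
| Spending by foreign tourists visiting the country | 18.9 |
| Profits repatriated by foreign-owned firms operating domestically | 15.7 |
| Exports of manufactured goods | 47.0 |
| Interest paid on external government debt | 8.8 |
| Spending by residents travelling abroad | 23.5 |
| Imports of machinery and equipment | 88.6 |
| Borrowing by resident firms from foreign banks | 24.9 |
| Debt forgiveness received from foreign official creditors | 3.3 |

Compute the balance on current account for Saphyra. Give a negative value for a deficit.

Goods: 47.0 - 75.0 + 28.8 + 22.1 - 88.6 = -65.7
Services: -23.5 + 17.9 + 18.9 + 5.0 = 18.3
Primary income: 5.5 + 6.3 - 15.7 - 8.8 = -12.7
Secondary income: -2.5
Current account = (-65.7) + 18.3 + (-12.7) + (-2.5) = -62.6
(Excluded from the current account — financial account: foreign purchases of domestic corporate bonds 28.5, borrowing by resident firms from foreign banks 24.9; capital account: debt forgiveness received from foreign official creditors 3.3.)

-62.6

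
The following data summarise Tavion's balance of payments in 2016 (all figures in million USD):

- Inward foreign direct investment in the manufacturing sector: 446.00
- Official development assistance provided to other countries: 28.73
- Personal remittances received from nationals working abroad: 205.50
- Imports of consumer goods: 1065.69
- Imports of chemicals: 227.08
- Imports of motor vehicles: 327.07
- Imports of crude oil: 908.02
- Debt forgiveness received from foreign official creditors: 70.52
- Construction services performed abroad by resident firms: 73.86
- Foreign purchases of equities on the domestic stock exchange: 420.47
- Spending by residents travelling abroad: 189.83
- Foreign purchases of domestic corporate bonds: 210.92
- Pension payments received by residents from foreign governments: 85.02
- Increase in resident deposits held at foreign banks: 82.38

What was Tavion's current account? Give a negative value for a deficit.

-2382.04

Goods: -327.07 - 908.02 - 227.08 - 1065.69 = -2527.86
Services: -189.83 + 73.86 = -115.97
Secondary income: 85.02 + 205.50 - 28.73 = 261.79
Current account = (-2527.86) + (-115.97) + 261.79 = -2382.04
(Excluded from the current account — financial account: inward foreign direct investment in the manufacturing sector 446.00, foreign purchases of equities on the domestic stock exchange 420.47, foreign purchases of domestic corporate bonds 210.92, increase in resident deposits held at foreign banks 82.38; capital account: debt forgiveness received from foreign official creditors 70.52.)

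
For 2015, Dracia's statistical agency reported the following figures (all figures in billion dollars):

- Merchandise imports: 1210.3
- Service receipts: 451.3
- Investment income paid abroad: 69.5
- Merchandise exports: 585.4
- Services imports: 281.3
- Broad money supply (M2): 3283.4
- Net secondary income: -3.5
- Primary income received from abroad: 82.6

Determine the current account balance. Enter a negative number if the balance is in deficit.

Goods balance = 585.4 - 1210.3 = -624.9
Services balance = 451.3 - 281.3 = 170.0
Trade balance (goods + services) = -624.9 + 170.0 = -454.9
Net primary income = 82.6 - 69.5 = 13.1
Net secondary income = -3.5
Current account = -454.9 + 13.1 + (-3.5) = -445.3

-445.3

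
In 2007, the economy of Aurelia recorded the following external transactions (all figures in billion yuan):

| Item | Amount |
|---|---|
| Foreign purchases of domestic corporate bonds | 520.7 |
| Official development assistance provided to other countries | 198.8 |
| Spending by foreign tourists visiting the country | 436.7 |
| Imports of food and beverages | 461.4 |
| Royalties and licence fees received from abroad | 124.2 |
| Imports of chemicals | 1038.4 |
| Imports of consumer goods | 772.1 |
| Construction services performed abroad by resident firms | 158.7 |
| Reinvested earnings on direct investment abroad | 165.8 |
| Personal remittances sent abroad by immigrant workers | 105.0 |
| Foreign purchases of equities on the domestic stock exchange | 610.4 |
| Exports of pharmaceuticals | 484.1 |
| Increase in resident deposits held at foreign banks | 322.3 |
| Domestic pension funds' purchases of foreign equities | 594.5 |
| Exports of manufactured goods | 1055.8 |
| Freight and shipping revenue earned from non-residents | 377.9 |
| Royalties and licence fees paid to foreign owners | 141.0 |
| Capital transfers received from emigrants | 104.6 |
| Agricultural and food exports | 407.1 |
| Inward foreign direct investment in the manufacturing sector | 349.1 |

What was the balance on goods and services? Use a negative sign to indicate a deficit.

631.6

Goods: 484.1 - 1038.4 + 1055.8 - 772.1 - 461.4 + 407.1 = -324.9
Services: 377.9 + 436.7 - 141.0 + 158.7 + 124.2 = 956.5
Trade balance = -324.9 + 956.5 = 631.6
(Excluded from the trade balance — financial account: foreign purchases of domestic corporate bonds 520.7, foreign purchases of equities on the domestic stock exchange 610.4, increase in resident deposits held at foreign banks 322.3, domestic pension funds' purchases of foreign equities 594.5, inward foreign direct investment in the manufacturing sector 349.1; secondary income: official development assistance provided to other countries 198.8, personal remittances sent abroad by immigrant workers 105.0; primary income: reinvested earnings on direct investment abroad 165.8; capital account: capital transfers received from emigrants 104.6.)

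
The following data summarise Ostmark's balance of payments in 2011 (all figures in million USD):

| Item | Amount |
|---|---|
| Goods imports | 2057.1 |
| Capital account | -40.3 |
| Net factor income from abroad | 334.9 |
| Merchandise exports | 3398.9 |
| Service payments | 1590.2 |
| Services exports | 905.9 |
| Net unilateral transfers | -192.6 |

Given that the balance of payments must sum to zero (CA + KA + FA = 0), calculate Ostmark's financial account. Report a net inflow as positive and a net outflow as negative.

Goods balance = 3398.9 - 2057.1 = 1341.8
Services balance = 905.9 - 1590.2 = -684.3
Trade balance (goods + services) = 1341.8 + (-684.3) = 657.5
Net primary income = 334.9
Net secondary income = -192.6
Current account = 657.5 + 334.9 + (-192.6) = 799.8
Financial account = -(799.8 + (-40.3)) = -759.5

-759.5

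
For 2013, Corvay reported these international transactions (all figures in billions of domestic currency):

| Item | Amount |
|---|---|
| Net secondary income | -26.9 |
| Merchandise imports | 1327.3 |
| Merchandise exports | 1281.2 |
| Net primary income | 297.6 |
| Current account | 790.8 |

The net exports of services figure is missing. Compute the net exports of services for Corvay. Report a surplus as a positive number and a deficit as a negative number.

Current account = goods balance + services balance + net primary income + net secondary income
Sum of the known components = 224.6
Net exports of services = CA - (known components) = 790.8 - 224.6 = 566.2

566.2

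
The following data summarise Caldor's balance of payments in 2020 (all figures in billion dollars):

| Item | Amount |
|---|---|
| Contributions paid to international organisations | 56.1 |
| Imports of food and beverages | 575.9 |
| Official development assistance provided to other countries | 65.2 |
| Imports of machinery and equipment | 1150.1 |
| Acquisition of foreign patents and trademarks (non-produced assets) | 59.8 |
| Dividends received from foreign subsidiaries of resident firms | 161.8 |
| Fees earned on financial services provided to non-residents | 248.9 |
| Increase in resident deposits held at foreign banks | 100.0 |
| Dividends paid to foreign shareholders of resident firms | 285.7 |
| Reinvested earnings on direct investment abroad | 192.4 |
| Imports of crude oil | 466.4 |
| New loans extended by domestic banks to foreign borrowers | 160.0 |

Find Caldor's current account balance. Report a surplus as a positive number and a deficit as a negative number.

Goods: -466.4 - 575.9 - 1150.1 = -2192.4
Services: 248.9
Primary income: 192.4 + 161.8 - 285.7 = 68.5
Secondary income: -65.2 - 56.1 = -121.3
Current account = (-2192.4) + 248.9 + 68.5 + (-121.3) = -1996.3
(Excluded from the current account — capital account: acquisition of foreign patents and trademarks (non-produced assets) 59.8; financial account: increase in resident deposits held at foreign banks 100.0, new loans extended by domestic banks to foreign borrowers 160.0.)

-1996.3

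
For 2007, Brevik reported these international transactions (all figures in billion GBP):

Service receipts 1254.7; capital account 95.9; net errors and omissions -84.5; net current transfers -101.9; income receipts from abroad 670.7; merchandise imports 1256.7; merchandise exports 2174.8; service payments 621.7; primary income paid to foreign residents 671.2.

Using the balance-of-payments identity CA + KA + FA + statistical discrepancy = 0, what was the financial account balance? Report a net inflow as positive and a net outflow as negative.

Goods balance = 2174.8 - 1256.7 = 918.1
Services balance = 1254.7 - 621.7 = 633.0
Trade balance (goods + services) = 918.1 + 633.0 = 1551.1
Net primary income = 670.7 - 671.2 = -0.5
Net secondary income = -101.9
Current account = 1551.1 + (-0.5) + (-101.9) = 1448.7
Financial account = -(1448.7 + 95.9 + (-84.5)) = -1460.1

-1460.1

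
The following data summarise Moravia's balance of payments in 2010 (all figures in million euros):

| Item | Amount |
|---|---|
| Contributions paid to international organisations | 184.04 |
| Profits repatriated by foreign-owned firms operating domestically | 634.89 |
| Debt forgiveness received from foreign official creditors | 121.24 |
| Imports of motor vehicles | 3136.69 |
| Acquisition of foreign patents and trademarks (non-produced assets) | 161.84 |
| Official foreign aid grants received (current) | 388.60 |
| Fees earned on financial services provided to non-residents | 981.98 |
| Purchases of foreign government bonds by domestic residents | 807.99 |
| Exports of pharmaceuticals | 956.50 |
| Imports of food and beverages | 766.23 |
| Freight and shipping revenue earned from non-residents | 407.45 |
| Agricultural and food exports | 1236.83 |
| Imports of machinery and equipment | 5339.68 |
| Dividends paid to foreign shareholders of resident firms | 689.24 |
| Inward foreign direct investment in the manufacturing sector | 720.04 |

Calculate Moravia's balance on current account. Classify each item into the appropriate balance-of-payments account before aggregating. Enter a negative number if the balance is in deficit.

-6779.41

Goods: -766.23 + 956.50 - 3136.69 + 1236.83 - 5339.68 = -7049.27
Services: 981.98 + 407.45 = 1389.43
Primary income: -689.24 - 634.89 = -1324.13
Secondary income: -184.04 + 388.60 = 204.56
Current account = (-7049.27) + 1389.43 + (-1324.13) + 204.56 = -6779.41
(Excluded from the current account — capital account: debt forgiveness received from foreign official creditors 121.24, acquisition of foreign patents and trademarks (non-produced assets) 161.84; financial account: purchases of foreign government bonds by domestic residents 807.99, inward foreign direct investment in the manufacturing sector 720.04.)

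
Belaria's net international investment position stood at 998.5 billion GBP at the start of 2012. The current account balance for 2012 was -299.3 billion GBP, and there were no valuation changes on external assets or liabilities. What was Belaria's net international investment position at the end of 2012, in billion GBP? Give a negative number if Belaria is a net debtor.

699.2

With no valuation effects, change in NIIP = current account = -299.3
End-of-year NIIP = 998.5 + (-299.3) = 699.2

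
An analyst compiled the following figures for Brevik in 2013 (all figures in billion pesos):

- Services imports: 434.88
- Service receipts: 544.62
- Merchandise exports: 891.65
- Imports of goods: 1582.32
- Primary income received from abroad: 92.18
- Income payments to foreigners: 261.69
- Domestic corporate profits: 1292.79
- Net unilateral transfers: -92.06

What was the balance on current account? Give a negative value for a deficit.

-842.50

Goods balance = 891.65 - 1582.32 = -690.67
Services balance = 544.62 - 434.88 = 109.74
Trade balance (goods + services) = -690.67 + 109.74 = -580.93
Net primary income = 92.18 - 261.69 = -169.51
Net secondary income = -92.06
Current account = -580.93 + (-169.51) + (-92.06) = -842.50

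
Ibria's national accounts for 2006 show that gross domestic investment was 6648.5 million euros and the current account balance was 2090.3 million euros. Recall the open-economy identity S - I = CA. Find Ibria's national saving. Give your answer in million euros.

S - I = CA (net lending to the rest of the world).
S = I + CA = 6648.5 + 2090.3 = 8738.8

8738.8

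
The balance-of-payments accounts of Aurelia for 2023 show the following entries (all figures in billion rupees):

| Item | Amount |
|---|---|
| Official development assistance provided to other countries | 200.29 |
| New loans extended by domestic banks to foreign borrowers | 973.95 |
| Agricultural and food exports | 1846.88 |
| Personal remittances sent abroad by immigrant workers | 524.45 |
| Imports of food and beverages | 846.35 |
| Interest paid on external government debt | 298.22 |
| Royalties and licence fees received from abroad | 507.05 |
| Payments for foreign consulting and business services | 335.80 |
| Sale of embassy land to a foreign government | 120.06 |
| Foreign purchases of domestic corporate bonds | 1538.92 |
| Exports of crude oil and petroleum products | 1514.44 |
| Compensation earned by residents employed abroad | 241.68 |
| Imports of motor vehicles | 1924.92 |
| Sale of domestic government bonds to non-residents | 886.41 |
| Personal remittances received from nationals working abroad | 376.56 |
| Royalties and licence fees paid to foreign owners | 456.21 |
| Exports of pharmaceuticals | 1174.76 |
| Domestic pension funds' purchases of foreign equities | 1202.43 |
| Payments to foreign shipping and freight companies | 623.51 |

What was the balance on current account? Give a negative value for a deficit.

451.62

Goods: 1174.76 - 846.35 - 1924.92 + 1846.88 + 1514.44 = 1764.81
Services: -456.21 + 507.05 - 623.51 - 335.80 = -908.47
Primary income: -298.22 + 241.68 = -56.54
Secondary income: -524.45 - 200.29 + 376.56 = -348.18
Current account = 1764.81 + (-908.47) + (-56.54) + (-348.18) = 451.62
(Excluded from the current account — financial account: new loans extended by domestic banks to foreign borrowers 973.95, foreign purchases of domestic corporate bonds 1538.92, sale of domestic government bonds to non-residents 886.41, domestic pension funds' purchases of foreign equities 1202.43; capital account: sale of embassy land to a foreign government 120.06.)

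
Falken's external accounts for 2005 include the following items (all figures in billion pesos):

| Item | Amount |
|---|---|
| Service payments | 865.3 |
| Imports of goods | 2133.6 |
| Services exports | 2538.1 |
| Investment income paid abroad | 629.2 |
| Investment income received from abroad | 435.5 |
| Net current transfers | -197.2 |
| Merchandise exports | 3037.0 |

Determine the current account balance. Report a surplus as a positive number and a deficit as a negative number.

2185.3

Goods balance = 3037.0 - 2133.6 = 903.4
Services balance = 2538.1 - 865.3 = 1672.8
Trade balance (goods + services) = 903.4 + 1672.8 = 2576.2
Net primary income = 435.5 - 629.2 = -193.7
Net secondary income = -197.2
Current account = 2576.2 + (-193.7) + (-197.2) = 2185.3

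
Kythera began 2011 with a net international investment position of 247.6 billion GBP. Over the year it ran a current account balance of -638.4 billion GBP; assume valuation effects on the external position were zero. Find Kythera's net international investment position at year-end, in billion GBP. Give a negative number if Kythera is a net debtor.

With no valuation effects, change in NIIP = current account = -638.4
End-of-year NIIP = 247.6 + (-638.4) = -390.8

-390.8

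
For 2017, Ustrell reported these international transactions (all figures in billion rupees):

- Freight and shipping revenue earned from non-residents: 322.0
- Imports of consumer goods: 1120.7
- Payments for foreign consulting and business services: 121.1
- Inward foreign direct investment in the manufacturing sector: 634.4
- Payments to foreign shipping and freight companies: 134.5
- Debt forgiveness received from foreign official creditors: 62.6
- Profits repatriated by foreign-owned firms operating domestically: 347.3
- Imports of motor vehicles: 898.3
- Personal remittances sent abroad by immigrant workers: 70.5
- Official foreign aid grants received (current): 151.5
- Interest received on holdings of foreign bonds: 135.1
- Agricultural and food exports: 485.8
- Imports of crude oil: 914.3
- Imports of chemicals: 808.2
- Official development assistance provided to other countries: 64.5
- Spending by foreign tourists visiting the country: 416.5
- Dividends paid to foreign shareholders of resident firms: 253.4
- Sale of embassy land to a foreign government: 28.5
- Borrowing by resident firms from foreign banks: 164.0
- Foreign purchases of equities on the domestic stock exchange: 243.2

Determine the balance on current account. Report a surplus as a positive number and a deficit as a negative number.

Goods: -898.3 - 914.3 - 808.2 - 1120.7 + 485.8 = -3255.7
Services: 416.5 - 134.5 + 322.0 - 121.1 = 482.9
Primary income: 135.1 - 347.3 - 253.4 = -465.6
Secondary income: 151.5 - 64.5 - 70.5 = 16.5
Current account = (-3255.7) + 482.9 + (-465.6) + 16.5 = -3221.9
(Excluded from the current account — financial account: inward foreign direct investment in the manufacturing sector 634.4, borrowing by resident firms from foreign banks 164.0, foreign purchases of equities on the domestic stock exchange 243.2; capital account: debt forgiveness received from foreign official creditors 62.6, sale of embassy land to a foreign government 28.5.)

-3221.9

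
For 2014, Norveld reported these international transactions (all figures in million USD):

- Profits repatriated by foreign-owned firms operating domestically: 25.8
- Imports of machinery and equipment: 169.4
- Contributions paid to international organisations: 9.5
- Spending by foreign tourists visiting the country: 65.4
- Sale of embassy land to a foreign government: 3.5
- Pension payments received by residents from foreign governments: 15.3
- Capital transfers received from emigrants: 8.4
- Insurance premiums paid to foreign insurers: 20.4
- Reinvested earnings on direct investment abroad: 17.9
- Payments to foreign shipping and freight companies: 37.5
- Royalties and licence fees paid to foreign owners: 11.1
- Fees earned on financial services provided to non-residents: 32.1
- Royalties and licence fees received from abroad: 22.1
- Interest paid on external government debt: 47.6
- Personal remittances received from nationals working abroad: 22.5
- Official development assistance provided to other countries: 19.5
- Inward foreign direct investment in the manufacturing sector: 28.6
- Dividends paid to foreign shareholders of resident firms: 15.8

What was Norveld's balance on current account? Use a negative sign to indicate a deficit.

Goods: -169.4
Services: 22.1 - 11.1 + 32.1 - 37.5 - 20.4 + 65.4 = 50.6
Primary income: -25.8 + 17.9 - 15.8 - 47.6 = -71.3
Secondary income: 15.3 - 19.5 + 22.5 - 9.5 = 8.8
Current account = (-169.4) + 50.6 + (-71.3) + 8.8 = -181.3
(Excluded from the current account — capital account: sale of embassy land to a foreign government 3.5, capital transfers received from emigrants 8.4; financial account: inward foreign direct investment in the manufacturing sector 28.6.)

-181.3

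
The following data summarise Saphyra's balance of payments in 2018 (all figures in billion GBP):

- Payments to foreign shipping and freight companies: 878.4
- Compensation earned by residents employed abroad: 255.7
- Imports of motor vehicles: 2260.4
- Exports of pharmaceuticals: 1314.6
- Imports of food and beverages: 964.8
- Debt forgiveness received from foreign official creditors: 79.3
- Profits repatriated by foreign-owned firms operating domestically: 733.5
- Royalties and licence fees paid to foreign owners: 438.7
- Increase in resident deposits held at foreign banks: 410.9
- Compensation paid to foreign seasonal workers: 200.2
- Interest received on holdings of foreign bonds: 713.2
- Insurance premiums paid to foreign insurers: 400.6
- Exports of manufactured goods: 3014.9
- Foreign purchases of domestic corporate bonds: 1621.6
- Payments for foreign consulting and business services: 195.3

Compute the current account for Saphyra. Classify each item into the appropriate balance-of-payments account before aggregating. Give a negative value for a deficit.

Goods: -964.8 + 1314.6 + 3014.9 - 2260.4 = 1104.3
Services: -195.3 - 438.7 - 878.4 - 400.6 = -1913.0
Primary income: -733.5 - 200.2 + 255.7 + 713.2 = 35.2
Current account = 1104.3 + (-1913.0) + 35.2 = -773.5
(Excluded from the current account — capital account: debt forgiveness received from foreign official creditors 79.3; financial account: increase in resident deposits held at foreign banks 410.9, foreign purchases of domestic corporate bonds 1621.6.)

-773.5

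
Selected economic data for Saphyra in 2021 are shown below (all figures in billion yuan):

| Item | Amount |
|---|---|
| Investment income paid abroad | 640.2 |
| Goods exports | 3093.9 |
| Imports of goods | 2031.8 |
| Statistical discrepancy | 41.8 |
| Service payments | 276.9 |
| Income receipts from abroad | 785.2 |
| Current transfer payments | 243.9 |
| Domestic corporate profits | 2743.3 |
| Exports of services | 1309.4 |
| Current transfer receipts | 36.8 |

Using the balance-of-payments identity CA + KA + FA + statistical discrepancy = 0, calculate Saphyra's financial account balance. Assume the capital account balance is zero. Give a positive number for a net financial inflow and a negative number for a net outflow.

Goods balance = 3093.9 - 2031.8 = 1062.1
Services balance = 1309.4 - 276.9 = 1032.5
Trade balance (goods + services) = 1062.1 + 1032.5 = 2094.6
Net primary income = 785.2 - 640.2 = 145.0
Net secondary income = 36.8 - 243.9 = -207.1
Current account = 2094.6 + 145.0 + (-207.1) = 2032.5
Financial account = -(2032.5 + 41.8) = -2074.3

-2074.3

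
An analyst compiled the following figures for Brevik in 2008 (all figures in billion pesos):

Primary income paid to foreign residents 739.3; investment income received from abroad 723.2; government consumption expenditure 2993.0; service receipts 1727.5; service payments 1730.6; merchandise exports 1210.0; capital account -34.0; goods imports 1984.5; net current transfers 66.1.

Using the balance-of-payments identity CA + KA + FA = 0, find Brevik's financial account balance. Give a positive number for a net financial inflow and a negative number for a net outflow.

Goods balance = 1210.0 - 1984.5 = -774.5
Services balance = 1727.5 - 1730.6 = -3.1
Trade balance (goods + services) = -774.5 + (-3.1) = -777.6
Net primary income = 723.2 - 739.3 = -16.1
Net secondary income = 66.1
Current account = -777.6 + (-16.1) + 66.1 = -727.6
Financial account = -(-727.6 + (-34.0)) = 761.6

761.6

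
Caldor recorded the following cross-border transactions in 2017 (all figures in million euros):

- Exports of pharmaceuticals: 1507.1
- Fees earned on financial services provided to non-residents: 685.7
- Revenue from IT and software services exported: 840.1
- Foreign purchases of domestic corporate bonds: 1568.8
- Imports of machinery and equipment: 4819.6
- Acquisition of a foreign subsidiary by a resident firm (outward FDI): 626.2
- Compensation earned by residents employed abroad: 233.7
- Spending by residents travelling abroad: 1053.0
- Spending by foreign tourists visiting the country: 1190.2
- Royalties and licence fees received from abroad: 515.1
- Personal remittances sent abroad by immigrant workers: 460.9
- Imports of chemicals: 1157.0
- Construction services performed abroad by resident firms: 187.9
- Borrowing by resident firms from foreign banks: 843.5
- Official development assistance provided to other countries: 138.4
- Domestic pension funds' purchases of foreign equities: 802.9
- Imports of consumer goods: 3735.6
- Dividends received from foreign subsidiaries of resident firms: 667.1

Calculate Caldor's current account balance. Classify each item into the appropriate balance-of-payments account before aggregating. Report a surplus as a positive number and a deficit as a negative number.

-5537.6

Goods: -3735.6 - 1157.0 + 1507.1 - 4819.6 = -8205.1
Services: 840.1 + 1190.2 + 685.7 - 1053.0 + 187.9 + 515.1 = 2366.0
Primary income: 233.7 + 667.1 = 900.8
Secondary income: -460.9 - 138.4 = -599.3
Current account = (-8205.1) + 2366.0 + 900.8 + (-599.3) = -5537.6
(Excluded from the current account — financial account: foreign purchases of domestic corporate bonds 1568.8, acquisition of a foreign subsidiary by a resident firm (outward FDI) 626.2, borrowing by resident firms from foreign banks 843.5, domestic pension funds' purchases of foreign equities 802.9.)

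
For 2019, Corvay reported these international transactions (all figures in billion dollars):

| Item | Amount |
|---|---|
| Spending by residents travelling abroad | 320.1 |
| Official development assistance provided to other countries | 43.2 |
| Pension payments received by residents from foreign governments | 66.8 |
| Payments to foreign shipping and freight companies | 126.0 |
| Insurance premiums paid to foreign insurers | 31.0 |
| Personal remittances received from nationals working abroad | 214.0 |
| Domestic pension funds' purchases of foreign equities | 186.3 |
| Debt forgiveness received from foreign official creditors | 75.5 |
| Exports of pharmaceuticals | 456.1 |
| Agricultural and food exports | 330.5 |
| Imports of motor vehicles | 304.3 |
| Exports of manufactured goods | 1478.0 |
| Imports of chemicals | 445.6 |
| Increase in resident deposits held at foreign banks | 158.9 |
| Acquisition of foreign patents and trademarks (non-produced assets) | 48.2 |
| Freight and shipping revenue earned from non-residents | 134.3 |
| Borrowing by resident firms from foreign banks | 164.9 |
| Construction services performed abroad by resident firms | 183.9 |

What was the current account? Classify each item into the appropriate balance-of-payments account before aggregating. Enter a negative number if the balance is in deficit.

Goods: 330.5 + 1478.0 - 445.6 - 304.3 + 456.1 = 1514.7
Services: -126.0 + 183.9 + 134.3 - 31.0 - 320.1 = -158.9
Secondary income: 66.8 + 214.0 - 43.2 = 237.6
Current account = 1514.7 + (-158.9) + 237.6 = 1593.4
(Excluded from the current account — financial account: domestic pension funds' purchases of foreign equities 186.3, increase in resident deposits held at foreign banks 158.9, borrowing by resident firms from foreign banks 164.9; capital account: debt forgiveness received from foreign official creditors 75.5, acquisition of foreign patents and trademarks (non-produced assets) 48.2.)

1593.4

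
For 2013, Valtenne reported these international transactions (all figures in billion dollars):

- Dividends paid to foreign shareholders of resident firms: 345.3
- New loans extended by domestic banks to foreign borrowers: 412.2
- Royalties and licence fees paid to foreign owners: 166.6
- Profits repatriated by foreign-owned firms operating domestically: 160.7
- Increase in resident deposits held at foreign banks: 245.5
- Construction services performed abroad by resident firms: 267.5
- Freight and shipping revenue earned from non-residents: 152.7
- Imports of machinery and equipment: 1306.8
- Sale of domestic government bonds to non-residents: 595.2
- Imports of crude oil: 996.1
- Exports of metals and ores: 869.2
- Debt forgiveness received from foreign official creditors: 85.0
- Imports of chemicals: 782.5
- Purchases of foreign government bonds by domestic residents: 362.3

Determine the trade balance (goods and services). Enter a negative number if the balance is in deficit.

Goods: 869.2 - 996.1 - 1306.8 - 782.5 = -2216.2
Services: 152.7 + 267.5 - 166.6 = 253.6
Trade balance = -2216.2 + 253.6 = -1962.6
(Excluded from the trade balance — primary income: dividends paid to foreign shareholders of resident firms 345.3, profits repatriated by foreign-owned firms operating domestically 160.7; financial account: new loans extended by domestic banks to foreign borrowers 412.2, increase in resident deposits held at foreign banks 245.5, sale of domestic government bonds to non-residents 595.2, purchases of foreign government bonds by domestic residents 362.3; capital account: debt forgiveness received from foreign official creditors 85.0.)

-1962.6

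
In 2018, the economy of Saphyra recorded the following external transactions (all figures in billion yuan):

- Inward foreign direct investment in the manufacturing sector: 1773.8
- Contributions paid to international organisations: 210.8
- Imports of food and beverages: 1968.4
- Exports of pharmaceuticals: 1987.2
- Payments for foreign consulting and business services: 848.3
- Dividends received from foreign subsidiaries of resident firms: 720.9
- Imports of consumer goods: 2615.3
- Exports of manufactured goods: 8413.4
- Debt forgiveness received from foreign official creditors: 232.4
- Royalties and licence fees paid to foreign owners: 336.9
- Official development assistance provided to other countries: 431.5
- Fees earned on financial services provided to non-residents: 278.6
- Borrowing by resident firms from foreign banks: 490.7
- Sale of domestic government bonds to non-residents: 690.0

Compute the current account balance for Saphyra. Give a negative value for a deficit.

4988.9

Goods: 1987.2 - 2615.3 + 8413.4 - 1968.4 = 5816.9
Services: -848.3 - 336.9 + 278.6 = -906.6
Primary income: 720.9
Secondary income: -210.8 - 431.5 = -642.3
Current account = 5816.9 + (-906.6) + 720.9 + (-642.3) = 4988.9
(Excluded from the current account — financial account: inward foreign direct investment in the manufacturing sector 1773.8, borrowing by resident firms from foreign banks 490.7, sale of domestic government bonds to non-residents 690.0; capital account: debt forgiveness received from foreign official creditors 232.4.)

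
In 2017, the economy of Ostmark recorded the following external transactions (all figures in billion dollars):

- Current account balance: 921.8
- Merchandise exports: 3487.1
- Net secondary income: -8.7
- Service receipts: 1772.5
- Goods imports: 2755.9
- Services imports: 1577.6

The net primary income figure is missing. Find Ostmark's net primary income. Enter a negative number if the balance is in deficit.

Current account = goods balance + services balance + net primary income + net secondary income
Sum of the known components = 917.4
Net primary income = CA - (known components) = 921.8 - 917.4 = 4.4

4.4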